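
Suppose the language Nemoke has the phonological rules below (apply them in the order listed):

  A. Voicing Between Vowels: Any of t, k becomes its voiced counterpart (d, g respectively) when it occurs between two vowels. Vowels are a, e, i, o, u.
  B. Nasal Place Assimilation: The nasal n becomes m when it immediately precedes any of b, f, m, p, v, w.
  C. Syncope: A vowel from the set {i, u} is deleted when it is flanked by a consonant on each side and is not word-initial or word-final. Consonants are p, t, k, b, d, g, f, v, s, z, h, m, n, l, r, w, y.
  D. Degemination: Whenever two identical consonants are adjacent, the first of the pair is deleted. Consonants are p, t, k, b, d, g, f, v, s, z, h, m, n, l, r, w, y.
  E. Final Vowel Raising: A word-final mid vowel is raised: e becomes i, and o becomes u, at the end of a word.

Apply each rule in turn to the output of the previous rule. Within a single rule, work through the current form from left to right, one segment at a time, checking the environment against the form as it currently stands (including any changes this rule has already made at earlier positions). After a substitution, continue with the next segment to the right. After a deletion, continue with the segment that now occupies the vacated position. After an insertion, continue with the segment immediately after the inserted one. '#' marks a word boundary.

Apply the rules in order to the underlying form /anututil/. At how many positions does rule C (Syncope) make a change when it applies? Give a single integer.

3

A Voicing Between Vowels: [anututil] → [anududil]
B Nasal Place Assimilation: no change — [anududil]
C Syncope: [anududil] → [anddl]
D Degemination: [anddl] → [andl]
E Final Vowel Raising: no change — [andl]
Rule C changed 3 position(s).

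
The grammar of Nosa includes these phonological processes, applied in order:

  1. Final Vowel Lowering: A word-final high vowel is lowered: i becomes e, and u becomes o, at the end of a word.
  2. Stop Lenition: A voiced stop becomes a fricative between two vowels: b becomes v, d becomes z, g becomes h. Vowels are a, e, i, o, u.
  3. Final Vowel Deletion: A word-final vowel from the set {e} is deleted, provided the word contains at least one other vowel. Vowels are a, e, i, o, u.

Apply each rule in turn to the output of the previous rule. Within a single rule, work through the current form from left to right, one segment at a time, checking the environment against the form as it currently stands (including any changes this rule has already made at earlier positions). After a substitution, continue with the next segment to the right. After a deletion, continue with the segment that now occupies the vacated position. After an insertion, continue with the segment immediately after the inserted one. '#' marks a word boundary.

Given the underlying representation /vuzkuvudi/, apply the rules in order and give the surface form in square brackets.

1 Final Vowel Lowering: [vuzkuvudi] → [vuzkuvude]
2 Stop Lenition: [vuzkuvude] → [vuzkuvuze]
3 Final Vowel Deletion: [vuzkuvuze] → [vuzkuvuz]

[vuzkuvuz]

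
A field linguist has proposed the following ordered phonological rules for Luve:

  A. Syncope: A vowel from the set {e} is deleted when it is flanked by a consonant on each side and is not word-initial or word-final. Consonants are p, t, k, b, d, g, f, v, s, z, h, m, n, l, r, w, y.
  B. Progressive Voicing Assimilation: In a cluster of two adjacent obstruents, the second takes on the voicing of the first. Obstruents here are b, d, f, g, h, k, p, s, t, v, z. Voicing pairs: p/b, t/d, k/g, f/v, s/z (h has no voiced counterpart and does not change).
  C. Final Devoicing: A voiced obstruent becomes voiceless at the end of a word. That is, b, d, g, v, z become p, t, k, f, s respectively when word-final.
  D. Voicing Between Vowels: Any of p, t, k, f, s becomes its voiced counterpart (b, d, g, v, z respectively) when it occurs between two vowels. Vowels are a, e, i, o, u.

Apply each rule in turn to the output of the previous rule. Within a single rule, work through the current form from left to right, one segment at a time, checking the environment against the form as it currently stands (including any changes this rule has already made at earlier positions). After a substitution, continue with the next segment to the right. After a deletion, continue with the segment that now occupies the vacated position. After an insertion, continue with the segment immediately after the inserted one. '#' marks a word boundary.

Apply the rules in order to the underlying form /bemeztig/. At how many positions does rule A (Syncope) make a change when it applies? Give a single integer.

2

A Syncope: [bemeztig] → [bmztig]
B Progressive Voicing Assimilation: [bmztig] → [bmzdig]
C Final Devoicing: [bmzdig] → [bmzdik]
D Voicing Between Vowels: no change — [bmzdik]
Rule A changed 2 position(s).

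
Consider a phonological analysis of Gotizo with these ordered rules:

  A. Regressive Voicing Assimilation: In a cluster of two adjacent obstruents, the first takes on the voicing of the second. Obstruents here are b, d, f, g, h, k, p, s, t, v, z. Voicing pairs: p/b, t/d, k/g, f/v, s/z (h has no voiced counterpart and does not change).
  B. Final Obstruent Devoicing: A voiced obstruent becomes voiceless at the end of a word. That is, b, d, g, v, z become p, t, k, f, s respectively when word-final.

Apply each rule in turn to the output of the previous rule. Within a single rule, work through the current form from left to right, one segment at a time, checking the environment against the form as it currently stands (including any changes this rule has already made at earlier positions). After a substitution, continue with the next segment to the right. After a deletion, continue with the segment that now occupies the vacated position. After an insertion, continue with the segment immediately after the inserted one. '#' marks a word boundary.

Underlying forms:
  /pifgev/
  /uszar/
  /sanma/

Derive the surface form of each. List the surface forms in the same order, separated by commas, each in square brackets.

/pifgev/:
  A Regressive Voicing Assimilation: [pifgev] → [pivgev]
  B Final Obstruent Devoicing: [pivgev] → [pivgef]
/uszar/:
  A Regressive Voicing Assimilation: [uszar] → [uzzar]
  B Final Obstruent Devoicing: no change — [uzzar]
/sanma/:
  A Regressive Voicing Assimilation: no change — [sanma]
  B Final Obstruent Devoicing: no change — [sanma]

[pivgef], [uzzar], [sanma]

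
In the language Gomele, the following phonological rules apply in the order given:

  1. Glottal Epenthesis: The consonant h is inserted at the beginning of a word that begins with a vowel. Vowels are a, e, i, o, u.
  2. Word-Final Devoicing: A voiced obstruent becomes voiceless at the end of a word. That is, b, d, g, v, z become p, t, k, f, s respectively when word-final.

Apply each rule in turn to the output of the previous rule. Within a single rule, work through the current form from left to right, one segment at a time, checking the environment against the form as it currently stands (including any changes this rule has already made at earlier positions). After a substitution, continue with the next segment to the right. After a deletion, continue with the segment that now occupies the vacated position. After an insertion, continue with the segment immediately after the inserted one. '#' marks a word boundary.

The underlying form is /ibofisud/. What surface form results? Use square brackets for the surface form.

1 Glottal Epenthesis: [ibofisud] → [hibofisud]
2 Word-Final Devoicing: [hibofisud] → [hibofisut]

[hibofisut]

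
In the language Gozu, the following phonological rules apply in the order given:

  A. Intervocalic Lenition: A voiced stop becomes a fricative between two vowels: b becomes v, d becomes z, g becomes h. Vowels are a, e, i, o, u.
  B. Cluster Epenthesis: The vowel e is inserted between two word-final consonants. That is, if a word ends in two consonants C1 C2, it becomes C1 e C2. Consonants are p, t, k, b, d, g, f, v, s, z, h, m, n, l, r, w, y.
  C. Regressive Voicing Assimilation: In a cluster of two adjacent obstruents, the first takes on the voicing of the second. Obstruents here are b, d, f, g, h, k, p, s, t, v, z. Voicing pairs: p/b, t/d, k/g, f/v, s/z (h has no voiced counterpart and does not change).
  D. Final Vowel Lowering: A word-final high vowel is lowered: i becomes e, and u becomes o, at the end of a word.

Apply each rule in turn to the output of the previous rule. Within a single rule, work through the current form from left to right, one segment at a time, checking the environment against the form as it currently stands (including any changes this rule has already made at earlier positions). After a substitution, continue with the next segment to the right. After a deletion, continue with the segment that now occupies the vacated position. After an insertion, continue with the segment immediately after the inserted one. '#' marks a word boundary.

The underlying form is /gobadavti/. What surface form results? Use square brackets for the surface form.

A Intervocalic Lenition: [gobadavti] → [govazavti]
B Cluster Epenthesis: no change — [govazavti]
C Regressive Voicing Assimilation: [govazavti] → [govazafti]
D Final Vowel Lowering: [govazafti] → [govazafte]

[govazafte]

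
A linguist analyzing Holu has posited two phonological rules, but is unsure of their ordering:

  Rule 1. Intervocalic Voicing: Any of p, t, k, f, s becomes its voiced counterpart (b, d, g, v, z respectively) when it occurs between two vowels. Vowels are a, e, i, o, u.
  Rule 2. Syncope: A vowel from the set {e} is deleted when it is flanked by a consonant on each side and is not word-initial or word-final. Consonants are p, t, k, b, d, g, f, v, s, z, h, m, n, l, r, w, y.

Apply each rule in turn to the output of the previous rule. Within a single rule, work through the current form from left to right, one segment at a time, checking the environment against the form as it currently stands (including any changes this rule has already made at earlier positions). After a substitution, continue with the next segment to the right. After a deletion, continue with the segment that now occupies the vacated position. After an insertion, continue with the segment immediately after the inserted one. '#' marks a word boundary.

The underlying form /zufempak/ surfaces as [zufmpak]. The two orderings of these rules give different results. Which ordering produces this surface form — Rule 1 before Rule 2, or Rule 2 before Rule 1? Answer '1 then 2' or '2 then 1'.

Order 1 then 2:
  1 Intervocalic Voicing: [zufempak] → [zuvempak]
  2 Syncope: [zuvempak] → [zuvmpak]
  result: [zuvmpak]
Order 2 then 1:
  2 Syncope: [zufempak] → [zufmpak]
  1 Intervocalic Voicing: no change — [zufmpak]
  result: [zufmpak]

2 then 1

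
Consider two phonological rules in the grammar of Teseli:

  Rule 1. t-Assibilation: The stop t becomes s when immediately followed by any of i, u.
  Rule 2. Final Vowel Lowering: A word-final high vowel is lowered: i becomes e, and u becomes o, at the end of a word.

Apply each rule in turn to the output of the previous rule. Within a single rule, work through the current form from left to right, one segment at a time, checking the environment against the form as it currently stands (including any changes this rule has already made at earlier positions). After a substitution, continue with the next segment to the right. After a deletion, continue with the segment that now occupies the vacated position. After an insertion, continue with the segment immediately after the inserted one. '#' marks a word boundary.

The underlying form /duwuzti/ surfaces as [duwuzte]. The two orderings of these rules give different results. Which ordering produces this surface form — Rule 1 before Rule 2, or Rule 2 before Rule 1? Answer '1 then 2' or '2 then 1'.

2 then 1

Order 1 then 2:
  1 t-Assibilation: [duwuzti] → [duwuzsi]
  2 Final Vowel Lowering: [duwuzsi] → [duwuzse]
  result: [duwuzse]
Order 2 then 1:
  2 Final Vowel Lowering: [duwuzti] → [duwuzte]
  1 t-Assibilation: no change — [duwuzte]
  result: [duwuzte]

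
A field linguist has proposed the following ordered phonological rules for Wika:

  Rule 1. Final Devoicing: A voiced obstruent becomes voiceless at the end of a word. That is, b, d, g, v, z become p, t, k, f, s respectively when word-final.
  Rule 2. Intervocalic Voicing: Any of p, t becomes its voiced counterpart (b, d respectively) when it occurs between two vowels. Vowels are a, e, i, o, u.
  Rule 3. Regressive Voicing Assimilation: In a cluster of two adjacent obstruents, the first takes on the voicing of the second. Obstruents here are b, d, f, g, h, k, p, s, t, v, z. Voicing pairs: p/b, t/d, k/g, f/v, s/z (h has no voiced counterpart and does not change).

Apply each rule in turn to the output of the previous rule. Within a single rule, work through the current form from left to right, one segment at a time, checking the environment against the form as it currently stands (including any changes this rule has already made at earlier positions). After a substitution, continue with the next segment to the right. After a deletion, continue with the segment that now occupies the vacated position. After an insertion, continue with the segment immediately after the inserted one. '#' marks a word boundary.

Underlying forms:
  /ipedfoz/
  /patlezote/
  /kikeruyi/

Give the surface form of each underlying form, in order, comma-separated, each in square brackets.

[ibetfos], [patlezode], [kikeruyi]

/ipedfoz/:
  Rule 1 Final Devoicing: [ipedfoz] → [ipedfos]
  Rule 2 Intervocalic Voicing: [ipedfos] → [ibedfos]
  Rule 3 Regressive Voicing Assimilation: [ibedfos] → [ibetfos]
/patlezote/:
  Rule 1 Final Devoicing: no change — [patlezote]
  Rule 2 Intervocalic Voicing: [patlezote] → [patlezode]
  Rule 3 Regressive Voicing Assimilation: no change — [patlezode]
/kikeruyi/:
  Rule 1 Final Devoicing: no change — [kikeruyi]
  Rule 2 Intervocalic Voicing: no change — [kikeruyi]
  Rule 3 Regressive Voicing Assimilation: no change — [kikeruyi]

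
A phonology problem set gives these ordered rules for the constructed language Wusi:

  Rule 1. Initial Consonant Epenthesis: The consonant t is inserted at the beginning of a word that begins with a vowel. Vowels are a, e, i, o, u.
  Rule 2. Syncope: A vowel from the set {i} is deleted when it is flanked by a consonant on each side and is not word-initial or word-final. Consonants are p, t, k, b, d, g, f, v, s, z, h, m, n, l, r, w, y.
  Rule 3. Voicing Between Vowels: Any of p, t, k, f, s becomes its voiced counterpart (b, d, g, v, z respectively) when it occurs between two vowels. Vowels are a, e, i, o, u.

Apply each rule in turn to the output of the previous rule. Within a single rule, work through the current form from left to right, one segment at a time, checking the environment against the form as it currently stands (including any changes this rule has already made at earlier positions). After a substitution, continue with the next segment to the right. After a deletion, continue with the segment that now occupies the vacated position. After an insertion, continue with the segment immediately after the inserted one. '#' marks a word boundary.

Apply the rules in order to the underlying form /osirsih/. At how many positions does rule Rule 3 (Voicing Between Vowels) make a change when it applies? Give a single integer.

Rule 1 Initial Consonant Epenthesis: [osirsih] → [tosirsih]
Rule 2 Syncope: [tosirsih] → [tosrsh]
Rule 3 Voicing Between Vowels: no change — [tosrsh]
Rule Rule 3 changed 0 position(s).

0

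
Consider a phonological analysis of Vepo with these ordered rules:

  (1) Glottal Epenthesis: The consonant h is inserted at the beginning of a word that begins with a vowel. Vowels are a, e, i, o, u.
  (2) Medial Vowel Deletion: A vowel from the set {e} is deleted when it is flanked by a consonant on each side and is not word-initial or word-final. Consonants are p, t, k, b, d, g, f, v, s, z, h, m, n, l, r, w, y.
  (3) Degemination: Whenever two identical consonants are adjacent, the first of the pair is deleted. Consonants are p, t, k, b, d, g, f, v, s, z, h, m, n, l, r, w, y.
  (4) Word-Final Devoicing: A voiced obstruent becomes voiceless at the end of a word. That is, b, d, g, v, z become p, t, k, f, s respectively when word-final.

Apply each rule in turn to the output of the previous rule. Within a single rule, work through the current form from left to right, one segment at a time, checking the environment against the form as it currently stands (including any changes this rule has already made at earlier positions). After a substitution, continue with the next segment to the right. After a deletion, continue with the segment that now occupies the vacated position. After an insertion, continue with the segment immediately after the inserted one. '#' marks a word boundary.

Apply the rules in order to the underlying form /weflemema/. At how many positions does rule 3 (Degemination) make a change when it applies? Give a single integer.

1

(1) Glottal Epenthesis: no change — [weflemema]
(2) Medial Vowel Deletion: [weflemema] → [wflmma]
(3) Degemination: [wflmma] → [wflma]
(4) Word-Final Devoicing: no change — [wflma]
Rule 3 changed 1 position(s).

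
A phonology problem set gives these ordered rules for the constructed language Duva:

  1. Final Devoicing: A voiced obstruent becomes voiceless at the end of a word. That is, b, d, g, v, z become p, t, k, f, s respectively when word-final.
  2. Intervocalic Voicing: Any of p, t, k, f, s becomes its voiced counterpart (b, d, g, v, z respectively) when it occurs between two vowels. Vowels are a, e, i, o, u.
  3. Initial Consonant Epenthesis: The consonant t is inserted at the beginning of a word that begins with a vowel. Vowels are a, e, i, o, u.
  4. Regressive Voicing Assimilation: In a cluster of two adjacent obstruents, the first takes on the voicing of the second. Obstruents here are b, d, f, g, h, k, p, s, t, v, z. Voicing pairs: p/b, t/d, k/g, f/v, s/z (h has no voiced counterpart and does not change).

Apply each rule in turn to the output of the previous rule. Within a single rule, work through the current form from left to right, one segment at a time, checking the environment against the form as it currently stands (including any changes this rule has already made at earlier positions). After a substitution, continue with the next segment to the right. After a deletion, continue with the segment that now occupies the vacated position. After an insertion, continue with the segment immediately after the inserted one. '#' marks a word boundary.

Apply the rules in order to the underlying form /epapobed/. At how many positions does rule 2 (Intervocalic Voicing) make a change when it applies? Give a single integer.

2

1 Final Devoicing: [epapobed] → [epapobet]
2 Intervocalic Voicing: [epapobet] → [ebabobet]
3 Initial Consonant Epenthesis: [ebabobet] → [tebabobet]
4 Regressive Voicing Assimilation: no change — [tebabobet]
Rule 2 changed 2 position(s).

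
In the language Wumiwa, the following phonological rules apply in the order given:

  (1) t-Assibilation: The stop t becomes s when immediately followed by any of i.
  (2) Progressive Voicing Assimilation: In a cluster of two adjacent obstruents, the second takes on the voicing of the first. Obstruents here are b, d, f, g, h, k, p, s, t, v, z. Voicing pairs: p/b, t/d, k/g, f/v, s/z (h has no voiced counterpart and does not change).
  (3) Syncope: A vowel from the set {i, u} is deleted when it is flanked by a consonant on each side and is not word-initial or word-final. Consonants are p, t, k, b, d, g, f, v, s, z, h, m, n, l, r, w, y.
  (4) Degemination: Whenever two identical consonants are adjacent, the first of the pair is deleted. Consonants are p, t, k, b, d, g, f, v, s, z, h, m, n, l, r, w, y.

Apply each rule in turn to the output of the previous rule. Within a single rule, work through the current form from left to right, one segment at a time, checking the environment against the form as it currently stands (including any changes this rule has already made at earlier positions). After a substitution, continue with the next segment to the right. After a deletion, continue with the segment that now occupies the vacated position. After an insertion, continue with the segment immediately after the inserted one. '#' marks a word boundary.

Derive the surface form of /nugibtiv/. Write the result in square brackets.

(1) t-Assibilation: [nugibtiv] → [nugibsiv]
(2) Progressive Voicing Assimilation: [nugibsiv] → [nugibziv]
(3) Syncope: [nugibziv] → [ngbzv]
(4) Degemination: no change — [ngbzv]

[ngbzv]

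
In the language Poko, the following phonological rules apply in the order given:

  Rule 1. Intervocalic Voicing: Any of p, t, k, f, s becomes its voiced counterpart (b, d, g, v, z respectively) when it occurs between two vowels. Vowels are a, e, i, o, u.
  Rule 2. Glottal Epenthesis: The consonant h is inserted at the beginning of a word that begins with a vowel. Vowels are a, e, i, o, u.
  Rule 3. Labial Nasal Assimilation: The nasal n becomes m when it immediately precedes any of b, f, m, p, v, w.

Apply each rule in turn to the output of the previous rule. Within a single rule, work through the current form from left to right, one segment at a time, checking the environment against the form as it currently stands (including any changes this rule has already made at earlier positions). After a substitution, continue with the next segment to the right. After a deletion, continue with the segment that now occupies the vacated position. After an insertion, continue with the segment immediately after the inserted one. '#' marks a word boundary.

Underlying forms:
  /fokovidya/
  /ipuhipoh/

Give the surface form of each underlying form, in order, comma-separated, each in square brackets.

/fokovidya/:
  Rule 1 Intervocalic Voicing: [fokovidya] → [fogovidya]
  Rule 2 Glottal Epenthesis: no change — [fogovidya]
  Rule 3 Labial Nasal Assimilation: no change — [fogovidya]
/ipuhipoh/:
  Rule 1 Intervocalic Voicing: [ipuhipoh] → [ibuhiboh]
  Rule 2 Glottal Epenthesis: [ibuhiboh] → [hibuhiboh]
  Rule 3 Labial Nasal Assimilation: no change — [hibuhiboh]

[fogovidya], [hibuhiboh]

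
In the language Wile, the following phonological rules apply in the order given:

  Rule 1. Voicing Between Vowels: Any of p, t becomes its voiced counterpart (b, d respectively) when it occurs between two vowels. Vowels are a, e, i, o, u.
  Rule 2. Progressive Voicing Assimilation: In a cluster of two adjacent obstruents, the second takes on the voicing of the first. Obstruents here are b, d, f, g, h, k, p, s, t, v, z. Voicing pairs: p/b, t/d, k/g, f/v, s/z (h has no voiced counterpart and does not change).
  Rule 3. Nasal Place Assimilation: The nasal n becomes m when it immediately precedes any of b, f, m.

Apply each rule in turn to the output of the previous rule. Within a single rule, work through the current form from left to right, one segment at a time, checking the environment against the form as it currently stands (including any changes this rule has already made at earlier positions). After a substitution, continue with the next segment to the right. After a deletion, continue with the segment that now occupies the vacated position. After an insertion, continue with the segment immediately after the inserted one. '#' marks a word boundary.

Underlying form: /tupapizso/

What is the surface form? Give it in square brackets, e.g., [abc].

Rule 1 Voicing Between Vowels: [tupapizso] → [tubabizso]
Rule 2 Progressive Voicing Assimilation: [tubabizso] → [tubabizzo]
Rule 3 Nasal Place Assimilation: no change — [tubabizzo]

[tubabizzo]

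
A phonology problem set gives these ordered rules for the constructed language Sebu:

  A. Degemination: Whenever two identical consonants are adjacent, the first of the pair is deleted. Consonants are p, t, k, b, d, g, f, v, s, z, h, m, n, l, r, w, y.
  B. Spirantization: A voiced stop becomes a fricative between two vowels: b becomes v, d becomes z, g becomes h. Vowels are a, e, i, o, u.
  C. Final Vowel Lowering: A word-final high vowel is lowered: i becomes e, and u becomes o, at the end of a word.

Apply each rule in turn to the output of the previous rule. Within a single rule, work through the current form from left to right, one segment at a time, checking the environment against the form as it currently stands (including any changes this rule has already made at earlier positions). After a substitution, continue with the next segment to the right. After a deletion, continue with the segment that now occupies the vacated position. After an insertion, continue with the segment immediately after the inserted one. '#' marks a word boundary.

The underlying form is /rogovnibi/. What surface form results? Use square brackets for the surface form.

[rohovnive]

A Degemination: no change — [rogovnibi]
B Spirantization: [rogovnibi] → [rohovnivi]
C Final Vowel Lowering: [rohovnivi] → [rohovnive]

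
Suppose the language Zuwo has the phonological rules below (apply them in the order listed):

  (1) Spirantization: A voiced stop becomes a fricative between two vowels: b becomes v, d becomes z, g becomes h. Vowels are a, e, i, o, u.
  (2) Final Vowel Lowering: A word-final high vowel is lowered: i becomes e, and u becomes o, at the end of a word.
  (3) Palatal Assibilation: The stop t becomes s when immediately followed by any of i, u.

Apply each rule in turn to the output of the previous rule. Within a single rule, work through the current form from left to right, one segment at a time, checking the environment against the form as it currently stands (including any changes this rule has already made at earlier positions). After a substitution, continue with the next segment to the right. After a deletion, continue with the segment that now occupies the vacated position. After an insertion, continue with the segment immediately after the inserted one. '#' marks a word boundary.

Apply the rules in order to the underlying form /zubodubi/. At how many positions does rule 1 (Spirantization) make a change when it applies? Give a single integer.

(1) Spirantization: [zubodubi] → [zuvozuvi]
(2) Final Vowel Lowering: [zuvozuvi] → [zuvozuve]
(3) Palatal Assibilation: no change — [zuvozuve]
Rule 1 changed 3 position(s).

3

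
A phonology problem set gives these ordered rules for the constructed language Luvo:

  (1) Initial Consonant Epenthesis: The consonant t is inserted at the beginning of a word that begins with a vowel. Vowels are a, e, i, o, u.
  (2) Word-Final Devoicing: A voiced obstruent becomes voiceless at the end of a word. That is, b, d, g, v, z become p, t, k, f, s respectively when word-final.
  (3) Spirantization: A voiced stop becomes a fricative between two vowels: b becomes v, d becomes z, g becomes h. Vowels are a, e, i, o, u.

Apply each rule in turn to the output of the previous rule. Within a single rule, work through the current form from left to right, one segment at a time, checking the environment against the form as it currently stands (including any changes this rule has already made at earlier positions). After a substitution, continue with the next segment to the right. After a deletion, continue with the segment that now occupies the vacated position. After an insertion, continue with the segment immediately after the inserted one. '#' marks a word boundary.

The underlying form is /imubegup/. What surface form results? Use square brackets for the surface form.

[timuvehup]

(1) Initial Consonant Epenthesis: [imubegup] → [timubegup]
(2) Word-Final Devoicing: no change — [timubegup]
(3) Spirantization: [timubegup] → [timuvehup]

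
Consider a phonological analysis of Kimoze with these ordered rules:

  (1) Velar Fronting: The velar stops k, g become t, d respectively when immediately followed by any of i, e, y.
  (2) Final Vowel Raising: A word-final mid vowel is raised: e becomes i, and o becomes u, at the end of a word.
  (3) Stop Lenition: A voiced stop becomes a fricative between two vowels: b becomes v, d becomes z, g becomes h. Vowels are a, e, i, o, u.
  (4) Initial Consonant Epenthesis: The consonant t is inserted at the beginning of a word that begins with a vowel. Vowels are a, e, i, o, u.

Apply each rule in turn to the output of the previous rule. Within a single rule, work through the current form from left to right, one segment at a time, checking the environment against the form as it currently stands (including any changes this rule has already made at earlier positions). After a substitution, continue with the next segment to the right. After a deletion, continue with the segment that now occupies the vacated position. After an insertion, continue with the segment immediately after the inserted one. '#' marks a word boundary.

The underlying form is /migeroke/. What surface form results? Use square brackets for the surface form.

(1) Velar Fronting: [migeroke] → [miderote]
(2) Final Vowel Raising: [miderote] → [mideroti]
(3) Stop Lenition: [mideroti] → [mizeroti]
(4) Initial Consonant Epenthesis: no change — [mizeroti]

[mizeroti]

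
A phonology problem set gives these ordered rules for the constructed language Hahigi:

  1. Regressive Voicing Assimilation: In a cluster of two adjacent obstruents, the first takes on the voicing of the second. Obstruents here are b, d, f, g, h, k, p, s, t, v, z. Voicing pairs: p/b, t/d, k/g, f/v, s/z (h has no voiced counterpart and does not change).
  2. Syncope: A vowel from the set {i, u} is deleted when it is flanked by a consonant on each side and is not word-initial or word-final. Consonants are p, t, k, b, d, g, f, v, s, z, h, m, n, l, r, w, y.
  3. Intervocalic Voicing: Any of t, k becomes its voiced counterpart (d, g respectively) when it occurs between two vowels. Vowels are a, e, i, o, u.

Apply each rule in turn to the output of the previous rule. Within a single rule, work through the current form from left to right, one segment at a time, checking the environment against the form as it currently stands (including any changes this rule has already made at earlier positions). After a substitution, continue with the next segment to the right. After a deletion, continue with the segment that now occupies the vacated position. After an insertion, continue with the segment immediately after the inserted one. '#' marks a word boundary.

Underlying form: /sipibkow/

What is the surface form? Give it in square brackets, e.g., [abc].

[sppkow]

1 Regressive Voicing Assimilation: [sipibkow] → [sipipkow]
2 Syncope: [sipipkow] → [sppkow]
3 Intervocalic Voicing: no change — [sppkow]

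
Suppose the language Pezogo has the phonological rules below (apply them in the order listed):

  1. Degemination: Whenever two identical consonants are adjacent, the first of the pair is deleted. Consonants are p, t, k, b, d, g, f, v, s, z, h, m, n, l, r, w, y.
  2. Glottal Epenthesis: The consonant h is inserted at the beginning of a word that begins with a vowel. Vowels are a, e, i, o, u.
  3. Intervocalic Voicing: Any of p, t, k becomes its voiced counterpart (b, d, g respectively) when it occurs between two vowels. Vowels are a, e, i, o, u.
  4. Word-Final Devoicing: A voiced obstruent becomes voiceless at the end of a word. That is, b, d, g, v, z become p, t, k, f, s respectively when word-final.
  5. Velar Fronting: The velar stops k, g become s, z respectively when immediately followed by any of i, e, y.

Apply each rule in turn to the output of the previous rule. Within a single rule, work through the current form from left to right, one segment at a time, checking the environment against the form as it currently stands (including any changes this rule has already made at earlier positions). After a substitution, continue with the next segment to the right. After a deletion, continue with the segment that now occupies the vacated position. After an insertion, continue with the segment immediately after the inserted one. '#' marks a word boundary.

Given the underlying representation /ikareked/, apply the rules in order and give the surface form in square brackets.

[higarezet]

1 Degemination: no change — [ikareked]
2 Glottal Epenthesis: [ikareked] → [hikareked]
3 Intervocalic Voicing: [hikareked] → [higareged]
4 Word-Final Devoicing: [higareged] → [higareget]
5 Velar Fronting: [higareget] → [higarezet]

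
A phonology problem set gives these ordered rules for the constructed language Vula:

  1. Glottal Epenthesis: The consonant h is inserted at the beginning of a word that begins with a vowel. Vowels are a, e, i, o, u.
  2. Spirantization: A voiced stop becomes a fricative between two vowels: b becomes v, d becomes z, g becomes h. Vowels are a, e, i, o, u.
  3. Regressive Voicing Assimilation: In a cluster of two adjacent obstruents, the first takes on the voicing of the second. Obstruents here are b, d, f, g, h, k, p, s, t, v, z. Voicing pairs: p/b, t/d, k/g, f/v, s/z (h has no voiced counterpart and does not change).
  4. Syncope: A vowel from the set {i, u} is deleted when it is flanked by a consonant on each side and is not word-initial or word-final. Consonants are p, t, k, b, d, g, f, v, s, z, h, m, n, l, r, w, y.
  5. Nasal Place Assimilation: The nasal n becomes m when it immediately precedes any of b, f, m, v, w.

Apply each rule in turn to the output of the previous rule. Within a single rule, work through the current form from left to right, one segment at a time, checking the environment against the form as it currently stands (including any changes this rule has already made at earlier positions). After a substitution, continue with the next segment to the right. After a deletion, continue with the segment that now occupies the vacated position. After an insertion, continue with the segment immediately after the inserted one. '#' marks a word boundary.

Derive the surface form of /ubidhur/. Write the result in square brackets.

1 Glottal Epenthesis: [ubidhur] → [hubidhur]
2 Spirantization: [hubidhur] → [huvidhur]
3 Regressive Voicing Assimilation: [huvidhur] → [huvithur]
4 Syncope: [huvithur] → [hvthr]
5 Nasal Place Assimilation: no change — [hvthr]

[hvthr]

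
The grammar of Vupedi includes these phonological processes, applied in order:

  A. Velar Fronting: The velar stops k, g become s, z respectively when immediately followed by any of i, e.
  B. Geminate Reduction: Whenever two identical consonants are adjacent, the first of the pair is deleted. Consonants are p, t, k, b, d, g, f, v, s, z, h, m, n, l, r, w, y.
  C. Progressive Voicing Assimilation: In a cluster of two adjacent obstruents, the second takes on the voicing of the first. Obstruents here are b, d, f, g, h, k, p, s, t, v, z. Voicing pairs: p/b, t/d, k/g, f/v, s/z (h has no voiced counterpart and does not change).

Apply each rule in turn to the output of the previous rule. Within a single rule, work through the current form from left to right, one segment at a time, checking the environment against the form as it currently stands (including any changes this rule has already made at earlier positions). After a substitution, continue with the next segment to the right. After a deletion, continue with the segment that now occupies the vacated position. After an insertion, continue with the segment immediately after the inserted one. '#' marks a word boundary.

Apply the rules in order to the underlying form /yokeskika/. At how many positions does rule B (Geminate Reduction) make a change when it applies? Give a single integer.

A Velar Fronting: [yokeskika] → [yosessika]
B Geminate Reduction: [yosessika] → [yosesika]
C Progressive Voicing Assimilation: no change — [yosesika]
Rule B changed 1 position(s).

1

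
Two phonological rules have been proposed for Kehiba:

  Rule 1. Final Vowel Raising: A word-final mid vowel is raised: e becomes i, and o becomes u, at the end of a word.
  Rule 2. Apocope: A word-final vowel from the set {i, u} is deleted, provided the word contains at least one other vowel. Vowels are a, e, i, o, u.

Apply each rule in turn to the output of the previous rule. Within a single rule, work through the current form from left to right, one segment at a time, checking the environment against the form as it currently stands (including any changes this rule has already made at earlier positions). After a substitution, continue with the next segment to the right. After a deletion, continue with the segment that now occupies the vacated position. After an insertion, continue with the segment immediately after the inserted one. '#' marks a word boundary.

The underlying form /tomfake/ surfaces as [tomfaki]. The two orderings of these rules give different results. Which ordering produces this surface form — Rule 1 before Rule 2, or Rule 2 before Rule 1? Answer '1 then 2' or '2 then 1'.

2 then 1

Order 1 then 2:
  1 Final Vowel Raising: [tomfake] → [tomfaki]
  2 Apocope: [tomfaki] → [tomfak]
  result: [tomfak]
Order 2 then 1:
  2 Apocope: no change — [tomfake]
  1 Final Vowel Raising: [tomfake] → [tomfaki]
  result: [tomfaki]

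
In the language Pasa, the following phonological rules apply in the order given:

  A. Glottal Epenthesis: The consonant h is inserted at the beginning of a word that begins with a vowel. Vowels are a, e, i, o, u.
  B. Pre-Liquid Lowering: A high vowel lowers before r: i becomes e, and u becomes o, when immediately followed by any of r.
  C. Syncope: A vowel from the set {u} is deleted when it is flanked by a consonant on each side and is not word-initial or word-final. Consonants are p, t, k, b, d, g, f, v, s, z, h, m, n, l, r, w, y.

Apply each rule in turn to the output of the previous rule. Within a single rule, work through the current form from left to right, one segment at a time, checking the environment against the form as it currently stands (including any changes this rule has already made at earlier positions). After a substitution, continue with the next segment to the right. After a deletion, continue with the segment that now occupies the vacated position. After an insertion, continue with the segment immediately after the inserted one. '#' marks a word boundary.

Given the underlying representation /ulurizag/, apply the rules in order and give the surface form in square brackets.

A Glottal Epenthesis: [ulurizag] → [hulurizag]
B Pre-Liquid Lowering: [hulurizag] → [hulorizag]
C Syncope: [hulorizag] → [hlorizag]

[hlorizag]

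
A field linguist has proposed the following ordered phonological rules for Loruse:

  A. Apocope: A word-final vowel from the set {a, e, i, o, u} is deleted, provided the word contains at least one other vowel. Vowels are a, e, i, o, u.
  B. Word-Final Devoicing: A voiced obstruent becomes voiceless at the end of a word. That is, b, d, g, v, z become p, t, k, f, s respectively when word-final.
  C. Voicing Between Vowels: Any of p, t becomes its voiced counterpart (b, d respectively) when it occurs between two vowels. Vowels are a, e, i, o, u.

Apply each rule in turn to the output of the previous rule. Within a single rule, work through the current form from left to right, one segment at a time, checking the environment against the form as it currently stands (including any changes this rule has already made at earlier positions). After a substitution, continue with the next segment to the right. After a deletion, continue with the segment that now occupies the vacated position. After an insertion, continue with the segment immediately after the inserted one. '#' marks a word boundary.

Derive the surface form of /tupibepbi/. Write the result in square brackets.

[tubibepp]

A Apocope: [tupibepbi] → [tupibepb]
B Word-Final Devoicing: [tupibepb] → [tupibepp]
C Voicing Between Vowels: [tupibepp] → [tubibepp]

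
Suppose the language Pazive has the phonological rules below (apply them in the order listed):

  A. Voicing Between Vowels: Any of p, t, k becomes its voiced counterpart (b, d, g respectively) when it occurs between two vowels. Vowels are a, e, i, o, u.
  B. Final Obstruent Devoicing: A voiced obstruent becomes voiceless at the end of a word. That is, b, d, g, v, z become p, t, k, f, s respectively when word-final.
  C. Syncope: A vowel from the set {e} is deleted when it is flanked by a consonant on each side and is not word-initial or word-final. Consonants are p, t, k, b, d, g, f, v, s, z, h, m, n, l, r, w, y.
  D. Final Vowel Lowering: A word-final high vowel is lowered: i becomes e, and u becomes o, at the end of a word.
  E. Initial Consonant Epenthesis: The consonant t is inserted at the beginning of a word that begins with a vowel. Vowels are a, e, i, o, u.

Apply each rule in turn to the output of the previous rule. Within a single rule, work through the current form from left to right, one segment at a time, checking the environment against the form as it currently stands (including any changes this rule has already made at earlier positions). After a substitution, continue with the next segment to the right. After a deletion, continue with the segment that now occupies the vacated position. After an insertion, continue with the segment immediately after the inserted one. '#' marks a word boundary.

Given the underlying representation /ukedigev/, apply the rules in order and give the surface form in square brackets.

A Voicing Between Vowels: [ukedigev] → [ugedigev]
B Final Obstruent Devoicing: [ugedigev] → [ugedigef]
C Syncope: [ugedigef] → [ugdigf]
D Final Vowel Lowering: no change — [ugdigf]
E Initial Consonant Epenthesis: [ugdigf] → [tugdigf]

[tugdigf]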